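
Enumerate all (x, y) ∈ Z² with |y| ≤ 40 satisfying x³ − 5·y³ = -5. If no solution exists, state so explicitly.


The equation is x³ - 5y³ = -5. For fixed y, x³ = 5·y³ − 5, so a solution requires the RHS to be a perfect cube.
Strategy: iterate y from -40 to 40, compute RHS = 5·y³ − 5, and check whether it is a (positive or negative) perfect cube.
Check small values of y:
  y = 0: RHS = -5 is not a perfect cube.
  y = 1: RHS = 0 = (0)³ ⇒ x = 0 works.
  y = -1: RHS = -10 is not a perfect cube.
  y = 2: RHS = 35 is not a perfect cube.
  y = -2: RHS = -45 is not a perfect cube.
  y = 3: RHS = 130 is not a perfect cube.
  y = -3: RHS = -140 is not a perfect cube.
Continuing the search up to |y| = 40 finds no further solutions beyond those listed.
Collected solutions: (0, 1).

Solutions (with |y| ≤ 40): (0, 1).


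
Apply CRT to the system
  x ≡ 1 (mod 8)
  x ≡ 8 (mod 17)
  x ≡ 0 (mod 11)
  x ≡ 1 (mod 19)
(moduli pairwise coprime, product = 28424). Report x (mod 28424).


Product of moduli M = 8 · 17 · 11 · 19 = 28424.
Merge one congruence at a time:
  Start: x ≡ 1 (mod 8).
  Combine with x ≡ 8 (mod 17); new modulus lcm = 136.
    Write x = 1 + 8·t and substitute into x ≡ 8 (mod 17): 8·t ≡ 8 − 1 = 7 (mod 17).
    The inverse of 8 mod 17 is 15 (since 8·15 = 120 = 7·17 + 1), so t ≡ 15·7 = 105 ≡ 3 (mod 17).
    Then x = 1 + 8·3 = 25, valid modulo lcm(8, 17) = 136: x ≡ 25 (mod 136).
  Combine with x ≡ 0 (mod 11); new modulus lcm = 1496.
    Write x = 25 + 136·t and substitute into x ≡ 0 (mod 11): 136·t ≡ 0 − 25 = -25 (mod 11).
    Reduce coefficients mod 11: 4·t ≡ 8 (mod 11).
    The inverse of 4 mod 11 is 3 (since 4·3 = 12 = 1·11 + 1), so t ≡ 3·8 = 24 ≡ 2 (mod 11).
    Then x = 25 + 136·2 = 297, valid modulo lcm(136, 11) = 1496: x ≡ 297 (mod 1496).
  Combine with x ≡ 1 (mod 19); new modulus lcm = 28424.
    Write x = 297 + 1496·t and substitute into x ≡ 1 (mod 19): 1496·t ≡ 1 − 297 = -296 (mod 19).
    Reduce coefficients mod 19: 14·t ≡ 8 (mod 19).
    The inverse of 14 mod 19 is 15 (since 14·15 = 210 = 11·19 + 1), so t ≡ 15·8 = 120 ≡ 6 (mod 19).
    Then x = 297 + 1496·6 = 9273, valid modulo lcm(1496, 19) = 28424: x ≡ 9273 (mod 28424).
Verify against each original: 9273 mod 8 = 1, 9273 mod 17 = 8, 9273 mod 11 = 0, 9273 mod 19 = 1.

x ≡ 9273 (mod 28424).


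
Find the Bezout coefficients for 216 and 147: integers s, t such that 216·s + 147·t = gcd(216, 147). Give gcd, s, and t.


Euclidean algorithm on (216, 147) — divide until remainder is 0:
  216 = 1 · 147 + 69
  147 = 2 · 69 + 9
  69 = 7 · 9 + 6
  9 = 1 · 6 + 3
  6 = 2 · 3 + 0
gcd(216, 147) = 3.
Track Bezout coefficients alongside the remainders: start with r₀ = 216 = a·1 + b·0 (s = 1, t = 0) and r₁ = 147 = a·0 + b·1 (s = 0, t = 1); each new remainder r_{k+1} = r_{k-1} − q_k·r_k inherits s_{k+1} = s_{k-1} − q_k·s_k, t_{k+1} = t_{k-1} − q_k·t_k, so r_k = a·s_k + b·t_k at every step:
  q = 1: r = 69, s = 1 − 1·0 = 1, t = 0 − 1·1 = -1  (check: 216·1 + 147·(-1) = 69)
  q = 2: r = 9, s = 0 − 2·1 = -2, t = 1 − 2·(-1) = 3  (check: 216·(-2) + 147·3 = 9)
  q = 7: r = 6, s = 1 − 7·(-2) = 15, t = -1 − 7·3 = -22  (check: 216·15 + 147·(-22) = 6)
  q = 1: r = 3, s = -2 − 1·15 = -17, t = 3 − 1·(-22) = 25  (check: 216·(-17) + 147·25 = 3)
The row with r = 3 (the gcd) gives the Bezout coefficients s = -17, t = 25.
Result: 216 · (-17) + 147 · (25) = 3.

gcd(216, 147) = 3; s = -17, t = 25 (check: 216·(-17) + 147·25 = 3).


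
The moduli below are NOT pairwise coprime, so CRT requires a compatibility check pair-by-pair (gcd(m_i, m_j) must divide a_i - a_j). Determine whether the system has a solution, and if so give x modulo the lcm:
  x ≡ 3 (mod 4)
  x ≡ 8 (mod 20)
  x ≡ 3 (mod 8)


Moduli 4, 20, 8 are not pairwise coprime, so CRT works modulo lcm(m_i) when all pairwise compatibility conditions hold.
Pairwise compatibility: gcd(m_i, m_j) must divide a_i - a_j for every pair.
Merge one congruence at a time:
  Start: x ≡ 3 (mod 4).
  Combine with x ≡ 8 (mod 20): gcd(4, 20) = 4, and 8 - 3 = 5 is NOT divisible by 4.
    ⇒ system is inconsistent (no integer solution).

No solution (the system is inconsistent).


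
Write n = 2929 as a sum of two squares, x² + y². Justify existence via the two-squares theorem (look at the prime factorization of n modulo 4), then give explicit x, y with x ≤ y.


Step 1: Factor n = 2929 = 29 · 101.
Step 2: Check the mod-4 condition on each prime factor: 29 ≡ 1 (mod 4), exponent 1; 101 ≡ 1 (mod 4), exponent 1.
All primes ≡ 3 (mod 4) appear to even exponent (or don't appear), so by the two-squares theorem n IS expressible as a sum of two squares.
Step 3: Build a representation. Here n = 29 · 101 is a product of primes ≡ 1 (mod 4). Each prime p ≡ 1 (mod 4) is itself a sum of two squares; find a² by testing p − a² for a perfect square:
  29: 29 − 1² = 28, 29 − 2² = 25 = 5² ⇒ 29 = 2² + 5².
  101: 101 − 1² = 100 = 10² ⇒ 101 = 1² + 10².
  Combine using the Brahmagupta–Fibonacci identity (a² + b²)(c² + d²) = (ac − bd)² + (ad + bc)² = (ac + bd)² + (ad − bc)²:
  29 · 101 = 2929: from (2² + 5²)(1² + 10²), take (2·1 − 5·10, 2·10 + 5·1) = (2 − 50, 20 + 5) = (-48, 25); dropping signs (only squares matter) gives (48, 25); check 48² + 25² = 2304 + 625 = 2929 ✓.
Step 4: Order so x ≤ y and verify: 25² + 48² = 625 + 2304 = 2929 = n. ✓

n = 2929 = 25² + 48² (one valid representation with x ≤ y).


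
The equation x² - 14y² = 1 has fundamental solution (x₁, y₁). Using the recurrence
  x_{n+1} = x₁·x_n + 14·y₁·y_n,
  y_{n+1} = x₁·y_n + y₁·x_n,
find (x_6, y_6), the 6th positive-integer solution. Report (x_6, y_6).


Step 1: Find the fundamental solution (x₁, y₁) of x² - 14y² = 1.
  Expand √14 as a continued fraction. a₀ = ⌊√14⌋ = 3; iterate m_{k+1} = d_k·a_k − m_k, d_{k+1} = (14 − m_{k+1}²)/d_k, a_{k+1} = ⌊(a₀ + m_{k+1})/d_{k+1}⌋ (starting m₀ = 0, d₀ = 1), with convergents p_k = a_k·p_{k-1} + p_{k-2}, q_k = a_k·q_{k-1} + q_{k-2} (p₋₁ = 1, q₋₁ = 0):
  k = 0: a₀ = 3; p₀/q₀ = 3/1; p₀² − 14·q₀² = 9 − 14 = -5.
  k = 1: m = 3, d = 5, a = ⌊(3 + 3)/5⌋ = 1; p/q = (1·3 + 1)/(1·1 + 0) = 4/1; p² − 14·q² = 16 − 14 = 2.
  k = 2: m = 2, d = 2, a = ⌊(3 + 2)/2⌋ = 2; p/q = (2·4 + 3)/(2·1 + 1) = 11/3; p² − 14·q² = 121 − 126 = -5.
  k = 3: m = 2, d = 5, a = ⌊(3 + 2)/5⌋ = 1; p/q = (1·11 + 4)/(1·3 + 1) = 15/4; p² − 14·q² = 225 − 224 = 1.
  The first convergent with p² − 14·q² = 1 gives the fundamental solution (x₁, y₁) = (15, 4).
Step 2: Apply the recurrence (x_{n+1}, y_{n+1}) = (x₁x_n + 14y₁y_n, x₁y_n + y₁x_n) repeatedly.
  From (x_1, y_1) = (15, 4): x_2 = 15·15 + 14·4·4 = 449; y_2 = 15·4 + 4·15 = 120.
  From (x_2, y_2) = (449, 120): x_3 = 15·449 + 14·4·120 = 13455; y_3 = 15·120 + 4·449 = 3596.
  From (x_3, y_3) = (13455, 3596): x_4 = 15·13455 + 14·4·3596 = 403201; y_4 = 15·3596 + 4·13455 = 107760.
  From (x_4, y_4) = (403201, 107760): x_5 = 15·403201 + 14·4·107760 = 12082575; y_5 = 15·107760 + 4·403201 = 3229204.
  From (x_5, y_5) = (12082575, 3229204): x_6 = 15·12082575 + 14·4·3229204 = 362074049; y_6 = 15·3229204 + 4·12082575 = 96768360.
Step 3: Verify x_6² - 14·y_6² = 131097616959254401 - 131097616959254400 = 1 (should be 1). ✓

(x_1, y_1) = (15, 4); (x_6, y_6) = (362074049, 96768360).


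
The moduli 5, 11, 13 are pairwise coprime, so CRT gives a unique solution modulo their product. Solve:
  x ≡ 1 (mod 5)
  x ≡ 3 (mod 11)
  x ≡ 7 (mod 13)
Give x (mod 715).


Moduli 5, 11, 13 are pairwise coprime; by CRT there is a unique solution modulo M = 5 · 11 · 13 = 715.
Solve pairwise, accumulating the modulus:
  Start with x ≡ 1 (mod 5).
  Combine with x ≡ 3 (mod 11): since gcd(5, 11) = 1, we get a unique residue mod 55.
    Write x = 1 + 5·t and substitute into x ≡ 3 (mod 11): 5·t ≡ 3 − 1 = 2 (mod 11).
    The inverse of 5 mod 11 is 9 (since 5·9 = 45 = 4·11 + 1), so t ≡ 9·2 = 18 ≡ 7 (mod 11).
    Then x = 1 + 5·7 = 36, valid modulo lcm(5, 11) = 55: x ≡ 36 (mod 55).
  Combine with x ≡ 7 (mod 13): since gcd(55, 13) = 1, we get a unique residue mod 715.
    Write x = 36 + 55·t and substitute into x ≡ 7 (mod 13): 55·t ≡ 7 − 36 = -29 (mod 13).
    Reduce coefficients mod 13: 3·t ≡ 10 (mod 13).
    The inverse of 3 mod 13 is 9 (since 3·9 = 27 = 2·13 + 1), so t ≡ 9·10 = 90 ≡ 12 (mod 13).
    Then x = 36 + 55·12 = 696, valid modulo lcm(55, 13) = 715: x ≡ 696 (mod 715).
Verify: 696 mod 5 = 1 ✓, 696 mod 11 = 3 ✓, 696 mod 13 = 7 ✓.

x ≡ 696 (mod 715).


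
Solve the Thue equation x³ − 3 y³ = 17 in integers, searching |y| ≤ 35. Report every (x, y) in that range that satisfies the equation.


The equation is x³ - 3y³ = 17. For fixed y, x³ = 3·y³ + 17, so a solution requires the RHS to be a perfect cube.
Strategy: iterate y from -35 to 35, compute RHS = 3·y³ + 17, and check whether it is a (positive or negative) perfect cube.
Check small values of y:
  y = 0: RHS = 17 is not a perfect cube.
  y = 1: RHS = 20 is not a perfect cube.
  y = -1: RHS = 14 is not a perfect cube.
  y = 2: RHS = 41 is not a perfect cube.
  y = -2: RHS = -7 is not a perfect cube.
  y = 3: RHS = 98 is not a perfect cube.
  y = -3: RHS = -64 = (-4)³ ⇒ x = -4 works.
Continuing the search up to |y| = 35 finds no further solutions beyond those listed.
Collected solutions: (-4, -3).

Solutions (with |y| ≤ 35): (-4, -3).


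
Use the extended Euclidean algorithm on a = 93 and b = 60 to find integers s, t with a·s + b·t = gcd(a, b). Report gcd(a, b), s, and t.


Euclidean algorithm on (93, 60) — divide until remainder is 0:
  93 = 1 · 60 + 33
  60 = 1 · 33 + 27
  33 = 1 · 27 + 6
  27 = 4 · 6 + 3
  6 = 2 · 3 + 0
gcd(93, 60) = 3.
Track Bezout coefficients alongside the remainders: start with r₀ = 93 = a·1 + b·0 (s = 1, t = 0) and r₁ = 60 = a·0 + b·1 (s = 0, t = 1); each new remainder r_{k+1} = r_{k-1} − q_k·r_k inherits s_{k+1} = s_{k-1} − q_k·s_k, t_{k+1} = t_{k-1} − q_k·t_k, so r_k = a·s_k + b·t_k at every step:
  q = 1: r = 33, s = 1 − 1·0 = 1, t = 0 − 1·1 = -1  (check: 93·1 + 60·(-1) = 33)
  q = 1: r = 27, s = 0 − 1·1 = -1, t = 1 − 1·(-1) = 2  (check: 93·(-1) + 60·2 = 27)
  q = 1: r = 6, s = 1 − 1·(-1) = 2, t = -1 − 1·2 = -3  (check: 93·2 + 60·(-3) = 6)
  q = 4: r = 3, s = -1 − 4·2 = -9, t = 2 − 4·(-3) = 14  (check: 93·(-9) + 60·14 = 3)
The row with r = 3 (the gcd) gives the Bezout coefficients s = -9, t = 14.
Result: 93 · (-9) + 60 · (14) = 3.

gcd(93, 60) = 3; s = -9, t = 14 (check: 93·(-9) + 60·14 = 3).


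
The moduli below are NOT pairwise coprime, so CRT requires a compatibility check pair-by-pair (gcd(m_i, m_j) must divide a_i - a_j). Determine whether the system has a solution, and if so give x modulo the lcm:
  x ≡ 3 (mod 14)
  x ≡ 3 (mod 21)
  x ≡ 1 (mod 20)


Moduli 14, 21, 20 are not pairwise coprime, so CRT works modulo lcm(m_i) when all pairwise compatibility conditions hold.
Pairwise compatibility: gcd(m_i, m_j) must divide a_i - a_j for every pair.
Merge one congruence at a time:
  Start: x ≡ 3 (mod 14).
  Combine with x ≡ 3 (mod 21): gcd(14, 21) = 7; 3 - 3 = 0, which IS divisible by 7, so compatible.
    Write x = 3 + 14·t and substitute into x ≡ 3 (mod 21): 14·t ≡ 3 − 3 = 0 (mod 21).
    Divide the congruence (and modulus) by g = 7: 2·t ≡ 0 (mod 3).
    The inverse of 2 mod 3 is 2 (since 2·2 = 4 = 1·3 + 1), so t ≡ 2·0 = 0 ≡ 0 (mod 3).
    Then x = 3 + 14·0 = 3, valid modulo lcm(14, 21) = 42: x ≡ 3 (mod 42).
  Combine with x ≡ 1 (mod 20): gcd(42, 20) = 2; 1 - 3 = -2, which IS divisible by 2, so compatible.
    Write x = 3 + 42·t and substitute into x ≡ 1 (mod 20): 42·t ≡ 1 − 3 = -2 (mod 20).
    Divide the congruence (and modulus) by g = 2: 21·t ≡ -1 (mod 10).
    Reduce coefficients mod 10: 1·t ≡ 9 (mod 10).
    So t ≡ 9 (mod 10).
    Then x = 3 + 42·9 = 381, valid modulo lcm(42, 20) = 420: x ≡ 381 (mod 420).
Verify: 381 mod 14 = 3, 381 mod 21 = 3, 381 mod 20 = 1.

x ≡ 381 (mod 420).


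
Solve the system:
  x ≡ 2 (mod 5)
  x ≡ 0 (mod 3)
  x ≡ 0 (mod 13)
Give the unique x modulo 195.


Moduli 5, 3, 13 are pairwise coprime; by CRT there is a unique solution modulo M = 5 · 3 · 13 = 195.
Solve pairwise, accumulating the modulus:
  Start with x ≡ 2 (mod 5).
  Combine with x ≡ 0 (mod 3): since gcd(5, 3) = 1, we get a unique residue mod 15.
    Write x = 2 + 5·t and substitute into x ≡ 0 (mod 3): 5·t ≡ 0 − 2 = -2 (mod 3).
    Reduce coefficients mod 3: 2·t ≡ 1 (mod 3).
    The inverse of 2 mod 3 is 2 (since 2·2 = 4 = 1·3 + 1), so t ≡ 2·1 = 2 ≡ 2 (mod 3).
    Then x = 2 + 5·2 = 12, valid modulo lcm(5, 3) = 15: x ≡ 12 (mod 15).
  Combine with x ≡ 0 (mod 13): since gcd(15, 13) = 1, we get a unique residue mod 195.
    Write x = 12 + 15·t and substitute into x ≡ 0 (mod 13): 15·t ≡ 0 − 12 = -12 (mod 13).
    Reduce coefficients mod 13: 2·t ≡ 1 (mod 13).
    The inverse of 2 mod 13 is 7 (since 2·7 = 14 = 1·13 + 1), so t ≡ 7·1 = 7 ≡ 7 (mod 13).
    Then x = 12 + 15·7 = 117, valid modulo lcm(15, 13) = 195: x ≡ 117 (mod 195).
Verify: 117 mod 5 = 2 ✓, 117 mod 3 = 0 ✓, 117 mod 13 = 0 ✓.

x ≡ 117 (mod 195).


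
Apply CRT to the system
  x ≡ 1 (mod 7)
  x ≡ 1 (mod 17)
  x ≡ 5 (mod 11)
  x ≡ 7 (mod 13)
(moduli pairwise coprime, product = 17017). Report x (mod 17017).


Product of moduli M = 7 · 17 · 11 · 13 = 17017.
Merge one congruence at a time:
  Start: x ≡ 1 (mod 7).
  Combine with x ≡ 1 (mod 17); new modulus lcm = 119.
    Write x = 1 + 7·t and substitute into x ≡ 1 (mod 17): 7·t ≡ 1 − 1 = 0 (mod 17).
    The inverse of 7 mod 17 is 5 (since 7·5 = 35 = 2·17 + 1), so t ≡ 5·0 = 0 ≡ 0 (mod 17).
    Then x = 1 + 7·0 = 1, valid modulo lcm(7, 17) = 119: x ≡ 1 (mod 119).
  Combine with x ≡ 5 (mod 11); new modulus lcm = 1309.
    Write x = 1 + 119·t and substitute into x ≡ 5 (mod 11): 119·t ≡ 5 − 1 = 4 (mod 11).
    Reduce coefficients mod 11: 9·t ≡ 4 (mod 11).
    The inverse of 9 mod 11 is 5 (since 9·5 = 45 = 4·11 + 1), so t ≡ 5·4 = 20 ≡ 9 (mod 11).
    Then x = 1 + 119·9 = 1072, valid modulo lcm(119, 11) = 1309: x ≡ 1072 (mod 1309).
  Combine with x ≡ 7 (mod 13); new modulus lcm = 17017.
    Write x = 1072 + 1309·t and substitute into x ≡ 7 (mod 13): 1309·t ≡ 7 − 1072 = -1065 (mod 13).
    Reduce coefficients mod 13: 9·t ≡ 1 (mod 13).
    The inverse of 9 mod 13 is 3 (since 9·3 = 27 = 2·13 + 1), so t ≡ 3·1 = 3 ≡ 3 (mod 13).
    Then x = 1072 + 1309·3 = 4999, valid modulo lcm(1309, 13) = 17017: x ≡ 4999 (mod 17017).
Verify against each original: 4999 mod 7 = 1, 4999 mod 17 = 1, 4999 mod 11 = 5, 4999 mod 13 = 7.

x ≡ 4999 (mod 17017).


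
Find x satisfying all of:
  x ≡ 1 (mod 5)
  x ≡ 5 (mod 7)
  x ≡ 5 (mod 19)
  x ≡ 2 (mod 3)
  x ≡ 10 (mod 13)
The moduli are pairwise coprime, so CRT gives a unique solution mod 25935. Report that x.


Product of moduli M = 5 · 7 · 19 · 3 · 13 = 25935.
Merge one congruence at a time:
  Start: x ≡ 1 (mod 5).
  Combine with x ≡ 5 (mod 7); new modulus lcm = 35.
    Write x = 1 + 5·t and substitute into x ≡ 5 (mod 7): 5·t ≡ 5 − 1 = 4 (mod 7).
    The inverse of 5 mod 7 is 3 (since 5·3 = 15 = 2·7 + 1), so t ≡ 3·4 = 12 ≡ 5 (mod 7).
    Then x = 1 + 5·5 = 26, valid modulo lcm(5, 7) = 35: x ≡ 26 (mod 35).
  Combine with x ≡ 5 (mod 19); new modulus lcm = 665.
    Write x = 26 + 35·t and substitute into x ≡ 5 (mod 19): 35·t ≡ 5 − 26 = -21 (mod 19).
    Reduce coefficients mod 19: 16·t ≡ 17 (mod 19).
    The inverse of 16 mod 19 is 6 (since 16·6 = 96 = 5·19 + 1), so t ≡ 6·17 = 102 ≡ 7 (mod 19).
    Then x = 26 + 35·7 = 271, valid modulo lcm(35, 19) = 665: x ≡ 271 (mod 665).
  Combine with x ≡ 2 (mod 3); new modulus lcm = 1995.
    Write x = 271 + 665·t and substitute into x ≡ 2 (mod 3): 665·t ≡ 2 − 271 = -269 (mod 3).
    Reduce coefficients mod 3: 2·t ≡ 1 (mod 3).
    The inverse of 2 mod 3 is 2 (since 2·2 = 4 = 1·3 + 1), so t ≡ 2·1 = 2 ≡ 2 (mod 3).
    Then x = 271 + 665·2 = 1601, valid modulo lcm(665, 3) = 1995: x ≡ 1601 (mod 1995).
  Combine with x ≡ 10 (mod 13); new modulus lcm = 25935.
    Write x = 1601 + 1995·t and substitute into x ≡ 10 (mod 13): 1995·t ≡ 10 − 1601 = -1591 (mod 13).
    Reduce coefficients mod 13: 6·t ≡ 8 (mod 13).
    The inverse of 6 mod 13 is 11 (since 6·11 = 66 = 5·13 + 1), so t ≡ 11·8 = 88 ≡ 10 (mod 13).
    Then x = 1601 + 1995·10 = 21551, valid modulo lcm(1995, 13) = 25935: x ≡ 21551 (mod 25935).
Verify against each original: 21551 mod 5 = 1, 21551 mod 7 = 5, 21551 mod 19 = 5, 21551 mod 3 = 2, 21551 mod 13 = 10.

x ≡ 21551 (mod 25935).


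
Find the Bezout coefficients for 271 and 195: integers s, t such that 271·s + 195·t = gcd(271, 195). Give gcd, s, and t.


Euclidean algorithm on (271, 195) — divide until remainder is 0:
  271 = 1 · 195 + 76
  195 = 2 · 76 + 43
  76 = 1 · 43 + 33
  43 = 1 · 33 + 10
  33 = 3 · 10 + 3
  10 = 3 · 3 + 1
  3 = 3 · 1 + 0
gcd(271, 195) = 1.
Track Bezout coefficients alongside the remainders: start with r₀ = 271 = a·1 + b·0 (s = 1, t = 0) and r₁ = 195 = a·0 + b·1 (s = 0, t = 1); each new remainder r_{k+1} = r_{k-1} − q_k·r_k inherits s_{k+1} = s_{k-1} − q_k·s_k, t_{k+1} = t_{k-1} − q_k·t_k, so r_k = a·s_k + b·t_k at every step:
  q = 1: r = 76, s = 1 − 1·0 = 1, t = 0 − 1·1 = -1  (check: 271·1 + 195·(-1) = 76)
  q = 2: r = 43, s = 0 − 2·1 = -2, t = 1 − 2·(-1) = 3  (check: 271·(-2) + 195·3 = 43)
  q = 1: r = 33, s = 1 − 1·(-2) = 3, t = -1 − 1·3 = -4  (check: 271·3 + 195·(-4) = 33)
  q = 1: r = 10, s = -2 − 1·3 = -5, t = 3 − 1·(-4) = 7  (check: 271·(-5) + 195·7 = 10)
  q = 3: r = 3, s = 3 − 3·(-5) = 18, t = -4 − 3·7 = -25  (check: 271·18 + 195·(-25) = 3)
  q = 3: r = 1, s = -5 − 3·18 = -59, t = 7 − 3·(-25) = 82  (check: 271·(-59) + 195·82 = 1)
The row with r = 1 (the gcd) gives the Bezout coefficients s = -59, t = 82.
Result: 271 · (-59) + 195 · (82) = 1.

gcd(271, 195) = 1; s = -59, t = 82 (check: 271·(-59) + 195·82 = 1).


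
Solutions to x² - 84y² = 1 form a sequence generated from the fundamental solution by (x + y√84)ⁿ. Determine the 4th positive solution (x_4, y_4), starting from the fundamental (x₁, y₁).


Step 1: Find the fundamental solution (x₁, y₁) of x² - 84y² = 1.
  Expand √84 as a continued fraction. a₀ = ⌊√84⌋ = 9; iterate m_{k+1} = d_k·a_k − m_k, d_{k+1} = (84 − m_{k+1}²)/d_k, a_{k+1} = ⌊(a₀ + m_{k+1})/d_{k+1}⌋ (starting m₀ = 0, d₀ = 1), with convergents p_k = a_k·p_{k-1} + p_{k-2}, q_k = a_k·q_{k-1} + q_{k-2} (p₋₁ = 1, q₋₁ = 0):
  k = 0: a₀ = 9; p₀/q₀ = 9/1; p₀² − 84·q₀² = 81 − 84 = -3.
  k = 1: m = 9, d = 3, a = ⌊(9 + 9)/3⌋ = 6; p/q = (6·9 + 1)/(6·1 + 0) = 55/6; p² − 84·q² = 3025 − 3024 = 1.
  The first convergent with p² − 84·q² = 1 gives the fundamental solution (x₁, y₁) = (55, 6).
Step 2: Apply the recurrence (x_{n+1}, y_{n+1}) = (x₁x_n + 84y₁y_n, x₁y_n + y₁x_n) repeatedly.
  From (x_1, y_1) = (55, 6): x_2 = 55·55 + 84·6·6 = 6049; y_2 = 55·6 + 6·55 = 660.
  From (x_2, y_2) = (6049, 660): x_3 = 55·6049 + 84·6·660 = 665335; y_3 = 55·660 + 6·6049 = 72594.
  From (x_3, y_3) = (665335, 72594): x_4 = 55·665335 + 84·6·72594 = 73180801; y_4 = 55·72594 + 6·665335 = 7984680.
Step 3: Verify x_4² - 84·y_4² = 5355429635001601 - 5355429635001600 = 1 (should be 1). ✓

(x_1, y_1) = (55, 6); (x_4, y_4) = (73180801, 7984680).


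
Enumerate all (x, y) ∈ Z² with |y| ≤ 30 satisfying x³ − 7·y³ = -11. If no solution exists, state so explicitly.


The equation is x³ - 7y³ = -11. For fixed y, x³ = 7·y³ − 11, so a solution requires the RHS to be a perfect cube.
Strategy: iterate y from -30 to 30, compute RHS = 7·y³ − 11, and check whether it is a (positive or negative) perfect cube.
Check small values of y:
  y = 0: RHS = -11 is not a perfect cube.
  y = 1: RHS = -4 is not a perfect cube.
  y = -1: RHS = -18 is not a perfect cube.
  y = 2: RHS = 45 is not a perfect cube.
  y = -2: RHS = -67 is not a perfect cube.
  y = 3: RHS = 178 is not a perfect cube.
  y = -3: RHS = -200 is not a perfect cube.
Continuing the search up to |y| = 30 finds no solutions either.
No (x, y) in the scanned range satisfies the equation.

No integer solutions with |y| ≤ 30.


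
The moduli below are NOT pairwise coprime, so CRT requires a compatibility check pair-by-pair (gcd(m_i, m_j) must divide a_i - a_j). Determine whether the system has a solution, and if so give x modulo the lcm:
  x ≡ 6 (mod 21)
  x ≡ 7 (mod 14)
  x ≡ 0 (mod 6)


Moduli 21, 14, 6 are not pairwise coprime, so CRT works modulo lcm(m_i) when all pairwise compatibility conditions hold.
Pairwise compatibility: gcd(m_i, m_j) must divide a_i - a_j for every pair.
Merge one congruence at a time:
  Start: x ≡ 6 (mod 21).
  Combine with x ≡ 7 (mod 14): gcd(21, 14) = 7, and 7 - 6 = 1 is NOT divisible by 7.
    ⇒ system is inconsistent (no integer solution).

No solution (the system is inconsistent).


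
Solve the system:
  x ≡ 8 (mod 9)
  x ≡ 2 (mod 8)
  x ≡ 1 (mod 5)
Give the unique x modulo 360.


Moduli 9, 8, 5 are pairwise coprime; by CRT there is a unique solution modulo M = 9 · 8 · 5 = 360.
Solve pairwise, accumulating the modulus:
  Start with x ≡ 8 (mod 9).
  Combine with x ≡ 2 (mod 8): since gcd(9, 8) = 1, we get a unique residue mod 72.
    Write x = 8 + 9·t and substitute into x ≡ 2 (mod 8): 9·t ≡ 2 − 8 = -6 (mod 8).
    Reduce coefficients mod 8: 1·t ≡ 2 (mod 8).
    So t ≡ 2 (mod 8).
    Then x = 8 + 9·2 = 26, valid modulo lcm(9, 8) = 72: x ≡ 26 (mod 72).
  Combine with x ≡ 1 (mod 5): since gcd(72, 5) = 1, we get a unique residue mod 360.
    Write x = 26 + 72·t and substitute into x ≡ 1 (mod 5): 72·t ≡ 1 − 26 = -25 (mod 5).
    Reduce coefficients mod 5: 2·t ≡ 0 (mod 5).
    The inverse of 2 mod 5 is 3 (since 2·3 = 6 = 1·5 + 1), so t ≡ 3·0 = 0 ≡ 0 (mod 5).
    Then x = 26 + 72·0 = 26, valid modulo lcm(72, 5) = 360: x ≡ 26 (mod 360).
Verify: 26 mod 9 = 8 ✓, 26 mod 8 = 2 ✓, 26 mod 5 = 1 ✓.

x ≡ 26 (mod 360).


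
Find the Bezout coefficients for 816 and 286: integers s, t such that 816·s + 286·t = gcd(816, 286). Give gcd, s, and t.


Euclidean algorithm on (816, 286) — divide until remainder is 0:
  816 = 2 · 286 + 244
  286 = 1 · 244 + 42
  244 = 5 · 42 + 34
  42 = 1 · 34 + 8
  34 = 4 · 8 + 2
  8 = 4 · 2 + 0
gcd(816, 286) = 2.
Track Bezout coefficients alongside the remainders: start with r₀ = 816 = a·1 + b·0 (s = 1, t = 0) and r₁ = 286 = a·0 + b·1 (s = 0, t = 1); each new remainder r_{k+1} = r_{k-1} − q_k·r_k inherits s_{k+1} = s_{k-1} − q_k·s_k, t_{k+1} = t_{k-1} − q_k·t_k, so r_k = a·s_k + b·t_k at every step:
  q = 2: r = 244, s = 1 − 2·0 = 1, t = 0 − 2·1 = -2  (check: 816·1 + 286·(-2) = 244)
  q = 1: r = 42, s = 0 − 1·1 = -1, t = 1 − 1·(-2) = 3  (check: 816·(-1) + 286·3 = 42)
  q = 5: r = 34, s = 1 − 5·(-1) = 6, t = -2 − 5·3 = -17  (check: 816·6 + 286·(-17) = 34)
  q = 1: r = 8, s = -1 − 1·6 = -7, t = 3 − 1·(-17) = 20  (check: 816·(-7) + 286·20 = 8)
  q = 4: r = 2, s = 6 − 4·(-7) = 34, t = -17 − 4·20 = -97  (check: 816·34 + 286·(-97) = 2)
The row with r = 2 (the gcd) gives the Bezout coefficients s = 34, t = -97.
Result: 816 · (34) + 286 · (-97) = 2.

gcd(816, 286) = 2; s = 34, t = -97 (check: 816·34 + 286·(-97) = 2).


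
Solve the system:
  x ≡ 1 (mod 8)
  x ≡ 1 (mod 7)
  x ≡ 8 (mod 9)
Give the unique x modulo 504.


Moduli 8, 7, 9 are pairwise coprime; by CRT there is a unique solution modulo M = 8 · 7 · 9 = 504.
Solve pairwise, accumulating the modulus:
  Start with x ≡ 1 (mod 8).
  Combine with x ≡ 1 (mod 7): since gcd(8, 7) = 1, we get a unique residue mod 56.
    Write x = 1 + 8·t and substitute into x ≡ 1 (mod 7): 8·t ≡ 1 − 1 = 0 (mod 7).
    Reduce coefficients mod 7: 1·t ≡ 0 (mod 7).
    So t ≡ 0 (mod 7).
    Then x = 1 + 8·0 = 1, valid modulo lcm(8, 7) = 56: x ≡ 1 (mod 56).
  Combine with x ≡ 8 (mod 9): since gcd(56, 9) = 1, we get a unique residue mod 504.
    Write x = 1 + 56·t and substitute into x ≡ 8 (mod 9): 56·t ≡ 8 − 1 = 7 (mod 9).
    Reduce coefficients mod 9: 2·t ≡ 7 (mod 9).
    The inverse of 2 mod 9 is 5 (since 2·5 = 10 = 1·9 + 1), so t ≡ 5·7 = 35 ≡ 8 (mod 9).
    Then x = 1 + 56·8 = 449, valid modulo lcm(56, 9) = 504: x ≡ 449 (mod 504).
Verify: 449 mod 8 = 1 ✓, 449 mod 7 = 1 ✓, 449 mod 9 = 8 ✓.

x ≡ 449 (mod 504).


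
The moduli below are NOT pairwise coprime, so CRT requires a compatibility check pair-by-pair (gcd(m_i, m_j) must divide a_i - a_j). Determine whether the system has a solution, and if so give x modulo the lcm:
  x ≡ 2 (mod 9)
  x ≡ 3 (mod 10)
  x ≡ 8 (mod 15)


Moduli 9, 10, 15 are not pairwise coprime, so CRT works modulo lcm(m_i) when all pairwise compatibility conditions hold.
Pairwise compatibility: gcd(m_i, m_j) must divide a_i - a_j for every pair.
Merge one congruence at a time:
  Start: x ≡ 2 (mod 9).
  Combine with x ≡ 3 (mod 10): gcd(9, 10) = 1; 3 - 2 = 1, which IS divisible by 1, so compatible.
    Write x = 2 + 9·t and substitute into x ≡ 3 (mod 10): 9·t ≡ 3 − 2 = 1 (mod 10).
    The inverse of 9 mod 10 is 9 (since 9·9 = 81 = 8·10 + 1), so t ≡ 9·1 = 9 ≡ 9 (mod 10).
    Then x = 2 + 9·9 = 83, valid modulo lcm(9, 10) = 90: x ≡ 83 (mod 90).
  Combine with x ≡ 8 (mod 15): gcd(90, 15) = 15; 8 - 83 = -75, which IS divisible by 15, so compatible.
    Write x = 83 + 90·t and substitute into x ≡ 8 (mod 15): 90·t ≡ 8 − 83 = -75 (mod 15).
    Divide the congruence (and modulus) by g = 15: 6·t ≡ -5 (mod 1).
    Modulo 1 every t works; take t = 0.
    Then x = 83 + 90·0 = 83, valid modulo lcm(90, 15) = 90: x ≡ 83 (mod 90).
Verify: 83 mod 9 = 2, 83 mod 10 = 3, 83 mod 15 = 8.

x ≡ 83 (mod 90).


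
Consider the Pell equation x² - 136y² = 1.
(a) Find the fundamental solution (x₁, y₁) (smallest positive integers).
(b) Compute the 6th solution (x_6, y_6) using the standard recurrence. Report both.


Step 1: Find the fundamental solution (x₁, y₁) of x² - 136y² = 1.
  Expand √136 as a continued fraction. a₀ = ⌊√136⌋ = 11; iterate m_{k+1} = d_k·a_k − m_k, d_{k+1} = (136 − m_{k+1}²)/d_k, a_{k+1} = ⌊(a₀ + m_{k+1})/d_{k+1}⌋ (starting m₀ = 0, d₀ = 1), with convergents p_k = a_k·p_{k-1} + p_{k-2}, q_k = a_k·q_{k-1} + q_{k-2} (p₋₁ = 1, q₋₁ = 0):
  k = 0: a₀ = 11; p₀/q₀ = 11/1; p₀² − 136·q₀² = 121 − 136 = -15.
  k = 1: m = 11, d = 15, a = ⌊(11 + 11)/15⌋ = 1; p/q = (1·11 + 1)/(1·1 + 0) = 12/1; p² − 136·q² = 144 − 136 = 8.
  k = 2: m = 4, d = 8, a = ⌊(11 + 4)/8⌋ = 1; p/q = (1·12 + 11)/(1·1 + 1) = 23/2; p² − 136·q² = 529 − 544 = -15.
  k = 3: m = 4, d = 15, a = ⌊(11 + 4)/15⌋ = 1; p/q = (1·23 + 12)/(1·2 + 1) = 35/3; p² − 136·q² = 1225 − 1224 = 1.
  The first convergent with p² − 136·q² = 1 gives the fundamental solution (x₁, y₁) = (35, 3).
Step 2: Apply the recurrence (x_{n+1}, y_{n+1}) = (x₁x_n + 136y₁y_n, x₁y_n + y₁x_n) repeatedly.
  From (x_1, y_1) = (35, 3): x_2 = 35·35 + 136·3·3 = 2449; y_2 = 35·3 + 3·35 = 210.
  From (x_2, y_2) = (2449, 210): x_3 = 35·2449 + 136·3·210 = 171395; y_3 = 35·210 + 3·2449 = 14697.
  From (x_3, y_3) = (171395, 14697): x_4 = 35·171395 + 136·3·14697 = 11995201; y_4 = 35·14697 + 3·171395 = 1028580.
  From (x_4, y_4) = (11995201, 1028580): x_5 = 35·11995201 + 136·3·1028580 = 839492675; y_5 = 35·1028580 + 3·11995201 = 71985903.
  From (x_5, y_5) = (839492675, 71985903): x_6 = 35·839492675 + 136·3·71985903 = 58752492049; y_6 = 35·71985903 + 3·839492675 = 5037984630.
Step 3: Verify x_6² - 136·y_6² = 3451855321967808218401 - 3451855321967808218400 = 1 (should be 1). ✓

(x_1, y_1) = (35, 3); (x_6, y_6) = (58752492049, 5037984630).


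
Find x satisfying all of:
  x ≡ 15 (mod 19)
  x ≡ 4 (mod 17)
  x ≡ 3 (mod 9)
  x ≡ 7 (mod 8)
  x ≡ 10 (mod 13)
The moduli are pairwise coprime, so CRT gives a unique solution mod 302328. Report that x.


Product of moduli M = 19 · 17 · 9 · 8 · 13 = 302328.
Merge one congruence at a time:
  Start: x ≡ 15 (mod 19).
  Combine with x ≡ 4 (mod 17); new modulus lcm = 323.
    Write x = 15 + 19·t and substitute into x ≡ 4 (mod 17): 19·t ≡ 4 − 15 = -11 (mod 17).
    Reduce coefficients mod 17: 2·t ≡ 6 (mod 17).
    The inverse of 2 mod 17 is 9 (since 2·9 = 18 = 1·17 + 1), so t ≡ 9·6 = 54 ≡ 3 (mod 17).
    Then x = 15 + 19·3 = 72, valid modulo lcm(19, 17) = 323: x ≡ 72 (mod 323).
  Combine with x ≡ 3 (mod 9); new modulus lcm = 2907.
    Write x = 72 + 323·t and substitute into x ≡ 3 (mod 9): 323·t ≡ 3 − 72 = -69 (mod 9).
    Reduce coefficients mod 9: 8·t ≡ 3 (mod 9).
    The inverse of 8 mod 9 is 8 (since 8·8 = 64 = 7·9 + 1), so t ≡ 8·3 = 24 ≡ 6 (mod 9).
    Then x = 72 + 323·6 = 2010, valid modulo lcm(323, 9) = 2907: x ≡ 2010 (mod 2907).
  Combine with x ≡ 7 (mod 8); new modulus lcm = 23256.
    Write x = 2010 + 2907·t and substitute into x ≡ 7 (mod 8): 2907·t ≡ 7 − 2010 = -2003 (mod 8).
    Reduce coefficients mod 8: 3·t ≡ 5 (mod 8).
    The inverse of 3 mod 8 is 3 (since 3·3 = 9 = 1·8 + 1), so t ≡ 3·5 = 15 ≡ 7 (mod 8).
    Then x = 2010 + 2907·7 = 22359, valid modulo lcm(2907, 8) = 23256: x ≡ 22359 (mod 23256).
  Combine with x ≡ 10 (mod 13); new modulus lcm = 302328.
    Write x = 22359 + 23256·t and substitute into x ≡ 10 (mod 13): 23256·t ≡ 10 − 22359 = -22349 (mod 13).
    Reduce coefficients mod 13: 12·t ≡ 11 (mod 13).
    The inverse of 12 mod 13 is 12 (since 12·12 = 144 = 11·13 + 1), so t ≡ 12·11 = 132 ≡ 2 (mod 13).
    Then x = 22359 + 23256·2 = 68871, valid modulo lcm(23256, 13) = 302328: x ≡ 68871 (mod 302328).
Verify against each original: 68871 mod 19 = 15, 68871 mod 17 = 4, 68871 mod 9 = 3, 68871 mod 8 = 7, 68871 mod 13 = 10.

x ≡ 68871 (mod 302328).


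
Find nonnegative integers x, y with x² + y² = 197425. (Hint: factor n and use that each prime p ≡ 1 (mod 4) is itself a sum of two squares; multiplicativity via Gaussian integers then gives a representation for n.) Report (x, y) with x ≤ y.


Step 1: Factor n = 197425 = 5^2 · 53 · 149.
Step 2: Check the mod-4 condition on each prime factor: 5 ≡ 1 (mod 4), exponent 2; 53 ≡ 1 (mod 4), exponent 1; 149 ≡ 1 (mod 4), exponent 1.
All primes ≡ 3 (mod 4) appear to even exponent (or don't appear), so by the two-squares theorem n IS expressible as a sum of two squares.
Step 3: Build a representation. Group n = k² · m with k = 5 and m = 53 · 149 = 7897 (a product of primes ≡ 1 (mod 4)); a representation of m scales to one of n via (k·x)² + (k·y)² = k²(x² + y²). Each prime p ≡ 1 (mod 4) is itself a sum of two squares; find a² by testing p − a² for a perfect square:
  53: 53 − 1² = 52, 53 − 2² = 49 = 7² ⇒ 53 = 2² + 7².
  149: 149 − 1² = 148, 149 − 2² = 145, 149 − 3² = 140, 149 − 4² = 133, 149 − 5² = 124, 149 − 6² = 113, 149 − 7² = 100 = 10² ⇒ 149 = 7² + 10².
  Combine using the Brahmagupta–Fibonacci identity (a² + b²)(c² + d²) = (ac − bd)² + (ad + bc)² = (ac + bd)² + (ad − bc)²:
  53 · 149 = 7897: from (2² + 7²)(7² + 10²), take (2·7 − 7·10, 2·10 + 7·7) = (14 − 70, 20 + 49) = (-56, 69); dropping signs (only squares matter) gives (56, 69); check 56² + 69² = 3136 + 4761 = 7897 ✓.
  Scale by k = 5: (5·56, 5·69) = (280, 345).
Step 4: Order so x ≤ y and verify: 280² + 345² = 78400 + 119025 = 197425 = n. ✓

n = 197425 = 280² + 345² (one valid representation with x ≤ y).


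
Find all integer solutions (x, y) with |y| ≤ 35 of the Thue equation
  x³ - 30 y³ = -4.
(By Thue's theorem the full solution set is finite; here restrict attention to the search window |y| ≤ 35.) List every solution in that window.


The equation is x³ - 30y³ = -4. For fixed y, x³ = 30·y³ − 4, so a solution requires the RHS to be a perfect cube.
Strategy: iterate y from -35 to 35, compute RHS = 30·y³ − 4, and check whether it is a (positive or negative) perfect cube.
Check small values of y:
  y = 0: RHS = -4 is not a perfect cube.
  y = 1: RHS = 26 is not a perfect cube.
  y = -1: RHS = -34 is not a perfect cube.
  y = 2: RHS = 236 is not a perfect cube.
  y = -2: RHS = -244 is not a perfect cube.
  y = 3: RHS = 806 is not a perfect cube.
  y = -3: RHS = -814 is not a perfect cube.
Continuing the search up to |y| = 35 finds no solutions either.
No (x, y) in the scanned range satisfies the equation.

No integer solutions with |y| ≤ 35.


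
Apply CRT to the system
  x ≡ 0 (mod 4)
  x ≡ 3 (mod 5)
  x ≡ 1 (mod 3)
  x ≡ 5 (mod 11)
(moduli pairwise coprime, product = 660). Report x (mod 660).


Product of moduli M = 4 · 5 · 3 · 11 = 660.
Merge one congruence at a time:
  Start: x ≡ 0 (mod 4).
  Combine with x ≡ 3 (mod 5); new modulus lcm = 20.
    Write x = 0 + 4·t and substitute into x ≡ 3 (mod 5): 4·t ≡ 3 − 0 = 3 (mod 5).
    The inverse of 4 mod 5 is 4 (since 4·4 = 16 = 3·5 + 1), so t ≡ 4·3 = 12 ≡ 2 (mod 5).
    Then x = 0 + 4·2 = 8, valid modulo lcm(4, 5) = 20: x ≡ 8 (mod 20).
  Combine with x ≡ 1 (mod 3); new modulus lcm = 60.
    Write x = 8 + 20·t and substitute into x ≡ 1 (mod 3): 20·t ≡ 1 − 8 = -7 (mod 3).
    Reduce coefficients mod 3: 2·t ≡ 2 (mod 3).
    The inverse of 2 mod 3 is 2 (since 2·2 = 4 = 1·3 + 1), so t ≡ 2·2 = 4 ≡ 1 (mod 3).
    Then x = 8 + 20·1 = 28, valid modulo lcm(20, 3) = 60: x ≡ 28 (mod 60).
  Combine with x ≡ 5 (mod 11); new modulus lcm = 660.
    Write x = 28 + 60·t and substitute into x ≡ 5 (mod 11): 60·t ≡ 5 − 28 = -23 (mod 11).
    Reduce coefficients mod 11: 5·t ≡ 10 (mod 11).
    The inverse of 5 mod 11 is 9 (since 5·9 = 45 = 4·11 + 1), so t ≡ 9·10 = 90 ≡ 2 (mod 11).
    Then x = 28 + 60·2 = 148, valid modulo lcm(60, 11) = 660: x ≡ 148 (mod 660).
Verify against each original: 148 mod 4 = 0, 148 mod 5 = 3, 148 mod 3 = 1, 148 mod 11 = 5.

x ≡ 148 (mod 660).


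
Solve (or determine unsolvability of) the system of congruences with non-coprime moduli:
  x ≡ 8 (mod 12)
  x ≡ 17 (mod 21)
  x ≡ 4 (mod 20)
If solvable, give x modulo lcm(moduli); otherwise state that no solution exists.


Moduli 12, 21, 20 are not pairwise coprime, so CRT works modulo lcm(m_i) when all pairwise compatibility conditions hold.
Pairwise compatibility: gcd(m_i, m_j) must divide a_i - a_j for every pair.
Merge one congruence at a time:
  Start: x ≡ 8 (mod 12).
  Combine with x ≡ 17 (mod 21): gcd(12, 21) = 3; 17 - 8 = 9, which IS divisible by 3, so compatible.
    Write x = 8 + 12·t and substitute into x ≡ 17 (mod 21): 12·t ≡ 17 − 8 = 9 (mod 21).
    Divide the congruence (and modulus) by g = 3: 4·t ≡ 3 (mod 7).
    The inverse of 4 mod 7 is 2 (since 4·2 = 8 = 1·7 + 1), so t ≡ 2·3 = 6 ≡ 6 (mod 7).
    Then x = 8 + 12·6 = 80, valid modulo lcm(12, 21) = 84: x ≡ 80 (mod 84).
  Combine with x ≡ 4 (mod 20): gcd(84, 20) = 4; 4 - 80 = -76, which IS divisible by 4, so compatible.
    Write x = 80 + 84·t and substitute into x ≡ 4 (mod 20): 84·t ≡ 4 − 80 = -76 (mod 20).
    Divide the congruence (and modulus) by g = 4: 21·t ≡ -19 (mod 5).
    Reduce coefficients mod 5: 1·t ≡ 1 (mod 5).
    So t ≡ 1 (mod 5).
    Then x = 80 + 84·1 = 164, valid modulo lcm(84, 20) = 420: x ≡ 164 (mod 420).
Verify: 164 mod 12 = 8, 164 mod 21 = 17, 164 mod 20 = 4.

x ≡ 164 (mod 420).


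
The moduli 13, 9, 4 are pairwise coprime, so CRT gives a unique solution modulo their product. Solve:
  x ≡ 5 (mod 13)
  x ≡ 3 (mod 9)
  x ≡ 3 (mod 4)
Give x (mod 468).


Moduli 13, 9, 4 are pairwise coprime; by CRT there is a unique solution modulo M = 13 · 9 · 4 = 468.
Solve pairwise, accumulating the modulus:
  Start with x ≡ 5 (mod 13).
  Combine with x ≡ 3 (mod 9): since gcd(13, 9) = 1, we get a unique residue mod 117.
    Write x = 5 + 13·t and substitute into x ≡ 3 (mod 9): 13·t ≡ 3 − 5 = -2 (mod 9).
    Reduce coefficients mod 9: 4·t ≡ 7 (mod 9).
    The inverse of 4 mod 9 is 7 (since 4·7 = 28 = 3·9 + 1), so t ≡ 7·7 = 49 ≡ 4 (mod 9).
    Then x = 5 + 13·4 = 57, valid modulo lcm(13, 9) = 117: x ≡ 57 (mod 117).
  Combine with x ≡ 3 (mod 4): since gcd(117, 4) = 1, we get a unique residue mod 468.
    Write x = 57 + 117·t and substitute into x ≡ 3 (mod 4): 117·t ≡ 3 − 57 = -54 (mod 4).
    Reduce coefficients mod 4: 1·t ≡ 2 (mod 4).
    So t ≡ 2 (mod 4).
    Then x = 57 + 117·2 = 291, valid modulo lcm(117, 4) = 468: x ≡ 291 (mod 468).
Verify: 291 mod 13 = 5 ✓, 291 mod 9 = 3 ✓, 291 mod 4 = 3 ✓.

x ≡ 291 (mod 468).


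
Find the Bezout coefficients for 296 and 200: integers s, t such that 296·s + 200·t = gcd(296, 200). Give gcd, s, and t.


Euclidean algorithm on (296, 200) — divide until remainder is 0:
  296 = 1 · 200 + 96
  200 = 2 · 96 + 8
  96 = 12 · 8 + 0
gcd(296, 200) = 8.
Track Bezout coefficients alongside the remainders: start with r₀ = 296 = a·1 + b·0 (s = 1, t = 0) and r₁ = 200 = a·0 + b·1 (s = 0, t = 1); each new remainder r_{k+1} = r_{k-1} − q_k·r_k inherits s_{k+1} = s_{k-1} − q_k·s_k, t_{k+1} = t_{k-1} − q_k·t_k, so r_k = a·s_k + b·t_k at every step:
  q = 1: r = 96, s = 1 − 1·0 = 1, t = 0 − 1·1 = -1  (check: 296·1 + 200·(-1) = 96)
  q = 2: r = 8, s = 0 − 2·1 = -2, t = 1 − 2·(-1) = 3  (check: 296·(-2) + 200·3 = 8)
The row with r = 8 (the gcd) gives the Bezout coefficients s = -2, t = 3.
Result: 296 · (-2) + 200 · (3) = 8.

gcd(296, 200) = 8; s = -2, t = 3 (check: 296·(-2) + 200·3 = 8).


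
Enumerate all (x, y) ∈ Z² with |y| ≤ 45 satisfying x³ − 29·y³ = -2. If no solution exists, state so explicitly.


The equation is x³ - 29y³ = -2. For fixed y, x³ = 29·y³ − 2, so a solution requires the RHS to be a perfect cube.
Strategy: iterate y from -45 to 45, compute RHS = 29·y³ − 2, and check whether it is a (positive or negative) perfect cube.
Check small values of y:
  y = 0: RHS = -2 is not a perfect cube.
  y = 1: RHS = 27 = (3)³ ⇒ x = 3 works.
  y = -1: RHS = -31 is not a perfect cube.
  y = 2: RHS = 230 is not a perfect cube.
  y = -2: RHS = -234 is not a perfect cube.
  y = 3: RHS = 781 is not a perfect cube.
  y = -3: RHS = -785 is not a perfect cube.
Continuing the search up to |y| = 45 finds no further solutions beyond those listed.
Collected solutions: (3, 1).

Solutions (with |y| ≤ 45): (3, 1).


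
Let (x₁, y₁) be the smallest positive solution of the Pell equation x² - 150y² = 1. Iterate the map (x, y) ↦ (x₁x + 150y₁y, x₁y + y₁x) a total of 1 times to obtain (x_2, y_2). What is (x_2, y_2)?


Step 1: Find the fundamental solution (x₁, y₁) of x² - 150y² = 1.
  Expand √150 as a continued fraction. a₀ = ⌊√150⌋ = 12; iterate m_{k+1} = d_k·a_k − m_k, d_{k+1} = (150 − m_{k+1}²)/d_k, a_{k+1} = ⌊(a₀ + m_{k+1})/d_{k+1}⌋ (starting m₀ = 0, d₀ = 1), with convergents p_k = a_k·p_{k-1} + p_{k-2}, q_k = a_k·q_{k-1} + q_{k-2} (p₋₁ = 1, q₋₁ = 0):
  k = 0: a₀ = 12; p₀/q₀ = 12/1; p₀² − 150·q₀² = 144 − 150 = -6.
  k = 1: m = 12, d = 6, a = ⌊(12 + 12)/6⌋ = 4; p/q = (4·12 + 1)/(4·1 + 0) = 49/4; p² − 150·q² = 2401 − 2400 = 1.
  The first convergent with p² − 150·q² = 1 gives the fundamental solution (x₁, y₁) = (49, 4).
Step 2: Apply the recurrence (x_{n+1}, y_{n+1}) = (x₁x_n + 150y₁y_n, x₁y_n + y₁x_n) repeatedly.
  From (x_1, y_1) = (49, 4): x_2 = 49·49 + 150·4·4 = 4801; y_2 = 49·4 + 4·49 = 392.
Step 3: Verify x_2² - 150·y_2² = 23049601 - 23049600 = 1 (should be 1). ✓

(x_1, y_1) = (49, 4); (x_2, y_2) = (4801, 392).


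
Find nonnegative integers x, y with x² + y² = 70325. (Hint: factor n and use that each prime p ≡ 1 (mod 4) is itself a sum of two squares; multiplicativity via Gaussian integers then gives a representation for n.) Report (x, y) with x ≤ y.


Step 1: Factor n = 70325 = 5^2 · 29 · 97.
Step 2: Check the mod-4 condition on each prime factor: 5 ≡ 1 (mod 4), exponent 2; 29 ≡ 1 (mod 4), exponent 1; 97 ≡ 1 (mod 4), exponent 1.
All primes ≡ 3 (mod 4) appear to even exponent (or don't appear), so by the two-squares theorem n IS expressible as a sum of two squares.
Step 3: Build a representation. Group n = k² · m with k = 5 and m = 29 · 97 = 2813 (a product of primes ≡ 1 (mod 4)); a representation of m scales to one of n via (k·x)² + (k·y)² = k²(x² + y²). Each prime p ≡ 1 (mod 4) is itself a sum of two squares; find a² by testing p − a² for a perfect square:
  29: 29 − 1² = 28, 29 − 2² = 25 = 5² ⇒ 29 = 2² + 5².
  97: 97 − 1² = 96, 97 − 2² = 93, 97 − 3² = 88, 97 − 4² = 81 = 9² ⇒ 97 = 4² + 9².
  Combine using the Brahmagupta–Fibonacci identity (a² + b²)(c² + d²) = (ac − bd)² + (ad + bc)² = (ac + bd)² + (ad − bc)²:
  29 · 97 = 2813: from (2² + 5²)(4² + 9²), take (2·4 − 5·9, 2·9 + 5·4) = (8 − 45, 18 + 20) = (-37, 38); dropping signs (only squares matter) gives (37, 38); check 37² + 38² = 1369 + 1444 = 2813 ✓.
  Scale by k = 5: (5·37, 5·38) = (185, 190).
Step 4: Order so x ≤ y and verify: 185² + 190² = 34225 + 36100 = 70325 = n. ✓

n = 70325 = 185² + 190² (one valid representation with x ≤ y).
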